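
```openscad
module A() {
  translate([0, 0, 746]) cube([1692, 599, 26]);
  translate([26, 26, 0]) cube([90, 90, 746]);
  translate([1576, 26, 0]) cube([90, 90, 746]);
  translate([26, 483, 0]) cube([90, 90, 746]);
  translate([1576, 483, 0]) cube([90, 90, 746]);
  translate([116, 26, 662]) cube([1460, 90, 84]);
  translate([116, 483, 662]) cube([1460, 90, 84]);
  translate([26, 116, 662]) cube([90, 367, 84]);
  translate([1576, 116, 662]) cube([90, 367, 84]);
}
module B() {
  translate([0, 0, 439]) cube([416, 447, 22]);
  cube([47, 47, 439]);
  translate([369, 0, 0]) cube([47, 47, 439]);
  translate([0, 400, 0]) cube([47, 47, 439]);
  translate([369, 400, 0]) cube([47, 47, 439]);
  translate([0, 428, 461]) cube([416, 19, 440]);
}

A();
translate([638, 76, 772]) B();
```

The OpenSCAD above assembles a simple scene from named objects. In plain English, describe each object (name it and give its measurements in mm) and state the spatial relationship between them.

A is a rectangular dining table. The top is 1692×599×26 mm with its upper surface at z = 772 mm. It stands on four 90×90 mm square legs, each inset 26 mm from the nearest pair of top edges, running from the floor to the underside of the top. Four apron rails, 90 mm thick and 84 mm tall, run between adjacent legs with their top edges flush with the underside of the top and their outer faces flush with the legs' outer faces.

B is a chair: 416×447 mm seat, 22 mm thick, top at z = 461 mm, on four 47 mm square corner legs flush with the seat edges. A 19 mm thick backrest slab spans the full seat width, extending 440 mm above the seat top, its back face flush with the seat's +y edge.

The chair is on top of the table, centred.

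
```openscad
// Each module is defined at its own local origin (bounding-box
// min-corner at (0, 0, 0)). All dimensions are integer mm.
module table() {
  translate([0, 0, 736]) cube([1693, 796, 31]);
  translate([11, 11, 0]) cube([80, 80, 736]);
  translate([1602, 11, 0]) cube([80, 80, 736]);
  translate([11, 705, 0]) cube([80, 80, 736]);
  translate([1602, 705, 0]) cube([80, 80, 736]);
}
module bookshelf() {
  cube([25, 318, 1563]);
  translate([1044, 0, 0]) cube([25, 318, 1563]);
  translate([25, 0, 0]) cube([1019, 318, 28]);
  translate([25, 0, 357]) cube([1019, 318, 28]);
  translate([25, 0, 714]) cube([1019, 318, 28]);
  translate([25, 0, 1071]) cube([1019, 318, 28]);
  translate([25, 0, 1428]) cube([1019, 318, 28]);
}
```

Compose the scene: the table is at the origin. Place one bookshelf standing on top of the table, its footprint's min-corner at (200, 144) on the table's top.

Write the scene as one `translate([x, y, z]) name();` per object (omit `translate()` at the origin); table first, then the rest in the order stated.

table();
translate([200, 144, 767]) bookshelf();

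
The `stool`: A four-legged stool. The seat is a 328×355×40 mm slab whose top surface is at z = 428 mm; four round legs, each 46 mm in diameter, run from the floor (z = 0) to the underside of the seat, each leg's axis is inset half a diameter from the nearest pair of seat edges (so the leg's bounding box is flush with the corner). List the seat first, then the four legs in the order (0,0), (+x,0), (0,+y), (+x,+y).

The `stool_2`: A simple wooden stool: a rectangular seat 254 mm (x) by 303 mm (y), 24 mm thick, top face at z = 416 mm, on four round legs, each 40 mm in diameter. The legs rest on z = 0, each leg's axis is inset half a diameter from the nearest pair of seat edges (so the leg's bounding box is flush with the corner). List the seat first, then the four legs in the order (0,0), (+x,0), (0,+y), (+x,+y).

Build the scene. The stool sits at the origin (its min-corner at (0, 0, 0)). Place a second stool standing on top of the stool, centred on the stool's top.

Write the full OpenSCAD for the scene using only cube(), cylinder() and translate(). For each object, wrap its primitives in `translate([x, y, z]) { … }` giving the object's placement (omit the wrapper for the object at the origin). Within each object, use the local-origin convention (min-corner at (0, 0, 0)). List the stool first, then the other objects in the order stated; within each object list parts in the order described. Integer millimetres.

translate([0, 0, 388]) cube([328, 355, 40]);
translate([23, 23, 0]) cylinder(h = 388, r = 23);
translate([305, 23, 0]) cylinder(h = 388, r = 23);
translate([23, 332, 0]) cylinder(h = 388, r = 23);
translate([305, 332, 0]) cylinder(h = 388, r = 23);
translate([37, 26, 428]) {
  translate([0, 0, 392]) cube([254, 303, 24]);
  translate([20, 20, 0]) cylinder(h = 392, r = 20);
  translate([234, 20, 0]) cylinder(h = 392, r = 20);
  translate([20, 283, 0]) cylinder(h = 392, r = 20);
  translate([234, 283, 0]) cylinder(h = 392, r = 20);
}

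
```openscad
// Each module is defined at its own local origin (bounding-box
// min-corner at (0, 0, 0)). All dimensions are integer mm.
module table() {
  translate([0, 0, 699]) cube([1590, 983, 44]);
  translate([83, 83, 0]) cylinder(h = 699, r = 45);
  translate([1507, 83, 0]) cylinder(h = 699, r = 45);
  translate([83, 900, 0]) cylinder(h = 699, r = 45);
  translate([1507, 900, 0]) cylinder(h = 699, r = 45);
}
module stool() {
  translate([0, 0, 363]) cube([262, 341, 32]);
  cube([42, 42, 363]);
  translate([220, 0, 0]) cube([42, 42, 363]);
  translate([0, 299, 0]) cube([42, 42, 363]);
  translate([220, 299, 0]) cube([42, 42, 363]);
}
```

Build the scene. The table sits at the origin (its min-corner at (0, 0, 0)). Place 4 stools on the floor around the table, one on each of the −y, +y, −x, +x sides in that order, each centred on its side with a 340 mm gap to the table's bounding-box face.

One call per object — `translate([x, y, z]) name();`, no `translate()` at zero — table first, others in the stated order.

table();
translate([664, -681, 0]) stool();
translate([664, 1323, 0]) stool();
translate([-602, 321, 0]) stool();
translate([1930, 321, 0]) stool();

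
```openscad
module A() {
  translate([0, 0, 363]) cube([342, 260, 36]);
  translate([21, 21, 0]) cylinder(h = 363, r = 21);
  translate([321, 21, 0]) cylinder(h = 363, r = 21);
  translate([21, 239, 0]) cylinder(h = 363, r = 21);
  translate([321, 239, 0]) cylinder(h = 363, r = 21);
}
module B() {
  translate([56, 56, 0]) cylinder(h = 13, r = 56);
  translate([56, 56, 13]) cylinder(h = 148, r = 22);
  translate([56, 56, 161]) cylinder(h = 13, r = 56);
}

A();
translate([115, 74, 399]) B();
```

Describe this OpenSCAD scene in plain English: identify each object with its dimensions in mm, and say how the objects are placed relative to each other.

A is a simple wooden stool: a rectangular seat 342 mm (x) by 260 mm (y), 36 mm thick, top face at z = 399 mm, on four round legs, each 42 mm in diameter. The legs rest on z = 0, each leg's axis is inset half a diameter from the nearest pair of seat edges (so the leg's bounding box is flush with the corner).

B is a spool: two coaxial disc flanges of radius 56 mm and thickness 13 mm, joined by a core cylinder of radius 22 mm and height 148 mm. The lower flange rests on z = 0 and the three cylinders share a vertical axis.

The spool is on top of the stool, centred.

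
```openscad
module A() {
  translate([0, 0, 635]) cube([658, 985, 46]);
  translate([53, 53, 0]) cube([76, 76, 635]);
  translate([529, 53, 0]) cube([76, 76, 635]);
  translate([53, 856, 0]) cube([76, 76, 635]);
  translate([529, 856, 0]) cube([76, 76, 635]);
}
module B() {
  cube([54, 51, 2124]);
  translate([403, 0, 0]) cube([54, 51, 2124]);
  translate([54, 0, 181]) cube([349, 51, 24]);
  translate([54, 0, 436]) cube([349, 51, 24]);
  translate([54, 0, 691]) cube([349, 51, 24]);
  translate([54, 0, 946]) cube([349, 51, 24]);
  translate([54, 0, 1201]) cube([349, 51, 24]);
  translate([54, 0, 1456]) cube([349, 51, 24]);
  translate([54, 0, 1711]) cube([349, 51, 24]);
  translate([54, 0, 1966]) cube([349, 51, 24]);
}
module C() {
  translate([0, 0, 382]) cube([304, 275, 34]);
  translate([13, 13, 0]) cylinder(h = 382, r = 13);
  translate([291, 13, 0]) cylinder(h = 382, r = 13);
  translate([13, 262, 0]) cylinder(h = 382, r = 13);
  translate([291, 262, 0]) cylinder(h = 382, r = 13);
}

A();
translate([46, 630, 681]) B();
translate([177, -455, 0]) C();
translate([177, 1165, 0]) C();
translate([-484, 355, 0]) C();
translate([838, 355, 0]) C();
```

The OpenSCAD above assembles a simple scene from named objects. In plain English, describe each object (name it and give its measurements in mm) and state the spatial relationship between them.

A is a rectangular dining table. The top is 658×985×46 mm with its upper surface at z = 681 mm. It stands on four 76×76 mm square legs, each inset 53 mm from the nearest pair of top edges, running from the floor to the underside of the top.

B is a straight ladder. Two 54×51 mm vertical rails, 2124 mm tall, stand 457 mm apart (outside-to-outside) with their front faces coplanar on the −y side. 8 rungs, each 51 mm deep and 24 mm tall, span between the inner faces of the rails, front faces flush with the rails. The lowest rung's underside is at z = 181 mm and rungs are spaced 255 mm apart (underside to underside).

C is a simple wooden stool: a rectangular seat 304 mm (x) by 275 mm (y), 34 mm thick, top face at z = 416 mm, on four round legs, each 26 mm in diameter. The legs rest on z = 0, each leg's axis is inset half a diameter from the nearest pair of seat edges (so the leg's bounding box is flush with the corner).

The ladder is on top of the table. Four stools sit around the table at the −y, +y, −x, +x sides.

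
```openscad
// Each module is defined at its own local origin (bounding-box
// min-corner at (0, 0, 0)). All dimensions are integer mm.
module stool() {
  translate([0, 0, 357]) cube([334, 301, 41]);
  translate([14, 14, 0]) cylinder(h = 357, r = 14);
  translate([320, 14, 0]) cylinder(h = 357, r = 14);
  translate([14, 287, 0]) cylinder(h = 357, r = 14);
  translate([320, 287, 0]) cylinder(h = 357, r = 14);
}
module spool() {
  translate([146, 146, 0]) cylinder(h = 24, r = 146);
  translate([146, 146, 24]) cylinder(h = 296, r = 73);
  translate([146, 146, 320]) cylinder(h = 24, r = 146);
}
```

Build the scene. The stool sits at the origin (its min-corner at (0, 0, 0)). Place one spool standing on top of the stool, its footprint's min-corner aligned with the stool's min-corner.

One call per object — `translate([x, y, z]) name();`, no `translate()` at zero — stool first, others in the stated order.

stool();
translate([0, 0, 398]) spool();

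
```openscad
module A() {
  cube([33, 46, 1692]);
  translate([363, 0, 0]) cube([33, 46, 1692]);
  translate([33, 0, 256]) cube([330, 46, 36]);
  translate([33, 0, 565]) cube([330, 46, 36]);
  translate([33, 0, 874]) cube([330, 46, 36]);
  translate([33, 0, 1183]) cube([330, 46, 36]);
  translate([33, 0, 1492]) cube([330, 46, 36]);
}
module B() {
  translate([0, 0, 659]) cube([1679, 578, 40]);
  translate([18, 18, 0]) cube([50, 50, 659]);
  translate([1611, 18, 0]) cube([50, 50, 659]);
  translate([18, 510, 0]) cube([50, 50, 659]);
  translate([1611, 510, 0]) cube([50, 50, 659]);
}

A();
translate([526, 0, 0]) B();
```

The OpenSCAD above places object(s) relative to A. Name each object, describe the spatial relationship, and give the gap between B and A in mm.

A is a ladder. B is a table. The table is on the floor beside the ladder on its +x side. The gap between the table and the ladder is 130 mm.

The table's nearest face is 130 mm from the ladder's +x face.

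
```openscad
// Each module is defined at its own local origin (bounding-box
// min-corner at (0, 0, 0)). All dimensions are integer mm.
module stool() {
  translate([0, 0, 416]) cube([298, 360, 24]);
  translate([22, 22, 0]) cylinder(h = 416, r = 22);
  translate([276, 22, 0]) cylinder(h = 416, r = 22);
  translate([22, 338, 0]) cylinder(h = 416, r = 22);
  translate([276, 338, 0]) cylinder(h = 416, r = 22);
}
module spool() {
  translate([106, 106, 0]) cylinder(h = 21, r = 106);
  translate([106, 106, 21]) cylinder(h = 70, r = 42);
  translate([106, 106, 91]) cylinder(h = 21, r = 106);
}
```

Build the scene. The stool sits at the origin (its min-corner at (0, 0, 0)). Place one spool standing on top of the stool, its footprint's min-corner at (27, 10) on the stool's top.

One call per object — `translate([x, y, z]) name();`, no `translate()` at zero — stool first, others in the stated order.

stool();
translate([27, 10, 440]) spool();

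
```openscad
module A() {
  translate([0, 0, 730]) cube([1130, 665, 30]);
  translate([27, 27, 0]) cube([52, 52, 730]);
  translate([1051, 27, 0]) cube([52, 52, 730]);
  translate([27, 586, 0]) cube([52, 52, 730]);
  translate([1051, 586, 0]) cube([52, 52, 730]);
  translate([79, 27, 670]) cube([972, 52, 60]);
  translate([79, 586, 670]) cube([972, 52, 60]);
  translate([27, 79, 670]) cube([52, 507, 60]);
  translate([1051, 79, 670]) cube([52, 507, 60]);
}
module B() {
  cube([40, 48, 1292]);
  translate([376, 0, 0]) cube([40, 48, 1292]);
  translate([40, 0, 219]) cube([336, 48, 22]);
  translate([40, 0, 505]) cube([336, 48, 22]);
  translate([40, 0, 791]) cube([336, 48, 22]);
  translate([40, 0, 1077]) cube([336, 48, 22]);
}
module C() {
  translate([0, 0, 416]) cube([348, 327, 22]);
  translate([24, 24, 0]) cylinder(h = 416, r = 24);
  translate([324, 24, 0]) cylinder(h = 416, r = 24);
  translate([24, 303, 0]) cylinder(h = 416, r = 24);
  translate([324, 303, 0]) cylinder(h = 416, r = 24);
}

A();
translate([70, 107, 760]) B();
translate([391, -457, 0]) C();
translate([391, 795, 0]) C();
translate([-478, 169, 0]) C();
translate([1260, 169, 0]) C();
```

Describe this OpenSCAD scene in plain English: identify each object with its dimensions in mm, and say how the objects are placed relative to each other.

A is a table: top 1130 mm (x) × 665 mm (y), 30 mm thick, upper face at z = 760 mm, on four 52×52 mm square legs, each inset 27 mm from the nearest pair of top edges, running from z = 0 to the bottom of the top. Four apron rails, 52 mm thick and 60 mm tall, run between adjacent legs with their top edges flush with the underside of the top and their outer faces flush with the legs' outer faces.

B is a straight ladder. Two 40×48 mm vertical rails, 1292 mm tall, stand 416 mm apart (outside-to-outside) with their front faces coplanar on the −y side. 4 rungs, each 48 mm deep and 22 mm tall, span between the inner faces of the rails, front faces flush with the rails. The lowest rung's underside is at z = 219 mm and rungs are spaced 286 mm apart (underside to underside).

C is a simple wooden stool: a rectangular seat 348 mm (x) by 327 mm (y), 22 mm thick, top face at z = 438 mm, on four round legs, each 48 mm in diameter. The legs rest on z = 0, each leg's axis is inset half a diameter from the nearest pair of seat edges (so the leg's bounding box is flush with the corner).

The ladder is on top of the table. Four stools sit around the table at the −y, +y, −x, +x sides.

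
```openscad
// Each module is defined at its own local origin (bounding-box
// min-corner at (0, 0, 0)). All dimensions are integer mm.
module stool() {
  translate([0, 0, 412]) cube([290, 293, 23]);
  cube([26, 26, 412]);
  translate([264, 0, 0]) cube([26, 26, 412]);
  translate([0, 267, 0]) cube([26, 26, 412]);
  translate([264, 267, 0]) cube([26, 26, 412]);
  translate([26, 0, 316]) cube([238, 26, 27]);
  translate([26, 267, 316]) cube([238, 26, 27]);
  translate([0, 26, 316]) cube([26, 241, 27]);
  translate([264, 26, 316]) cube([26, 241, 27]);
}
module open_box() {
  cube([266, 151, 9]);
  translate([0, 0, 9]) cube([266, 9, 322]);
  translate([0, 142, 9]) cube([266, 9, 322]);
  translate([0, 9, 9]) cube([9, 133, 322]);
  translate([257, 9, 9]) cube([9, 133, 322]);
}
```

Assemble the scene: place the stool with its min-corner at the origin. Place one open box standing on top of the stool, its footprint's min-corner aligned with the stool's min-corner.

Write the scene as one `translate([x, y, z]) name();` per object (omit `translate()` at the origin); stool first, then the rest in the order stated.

stool();
translate([0, 0, 435]) open_box();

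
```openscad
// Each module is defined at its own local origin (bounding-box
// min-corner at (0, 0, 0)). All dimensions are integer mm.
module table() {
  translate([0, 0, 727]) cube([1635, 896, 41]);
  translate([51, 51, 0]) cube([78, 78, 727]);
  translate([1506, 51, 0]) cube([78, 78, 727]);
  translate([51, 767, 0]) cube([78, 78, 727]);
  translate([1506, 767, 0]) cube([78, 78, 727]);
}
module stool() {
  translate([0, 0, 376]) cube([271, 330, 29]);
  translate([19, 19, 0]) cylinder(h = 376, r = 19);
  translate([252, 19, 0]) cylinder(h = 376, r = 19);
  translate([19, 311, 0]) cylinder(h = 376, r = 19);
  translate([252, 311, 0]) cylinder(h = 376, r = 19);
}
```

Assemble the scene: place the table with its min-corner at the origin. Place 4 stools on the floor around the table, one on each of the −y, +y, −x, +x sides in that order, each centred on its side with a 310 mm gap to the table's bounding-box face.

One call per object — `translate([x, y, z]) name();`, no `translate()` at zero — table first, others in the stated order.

table();
translate([682, -640, 0]) stool();
translate([682, 1206, 0]) stool();
translate([-581, 283, 0]) stool();
translate([1945, 283, 0]) stool();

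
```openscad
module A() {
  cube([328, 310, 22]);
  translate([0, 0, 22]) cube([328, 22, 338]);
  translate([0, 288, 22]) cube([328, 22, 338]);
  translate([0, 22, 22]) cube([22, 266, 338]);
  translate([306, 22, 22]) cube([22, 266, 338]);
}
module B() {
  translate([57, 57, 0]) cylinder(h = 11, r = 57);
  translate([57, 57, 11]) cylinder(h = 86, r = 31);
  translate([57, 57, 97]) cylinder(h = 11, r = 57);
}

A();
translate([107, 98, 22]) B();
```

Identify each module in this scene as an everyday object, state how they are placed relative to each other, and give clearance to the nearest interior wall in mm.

Clearances: x = 85, y = 76; minimum 76 mm.

A is an open box. B is a spool. The spool sits inside the open box, centred. The clearance to the nearest interior wall is 76 mm.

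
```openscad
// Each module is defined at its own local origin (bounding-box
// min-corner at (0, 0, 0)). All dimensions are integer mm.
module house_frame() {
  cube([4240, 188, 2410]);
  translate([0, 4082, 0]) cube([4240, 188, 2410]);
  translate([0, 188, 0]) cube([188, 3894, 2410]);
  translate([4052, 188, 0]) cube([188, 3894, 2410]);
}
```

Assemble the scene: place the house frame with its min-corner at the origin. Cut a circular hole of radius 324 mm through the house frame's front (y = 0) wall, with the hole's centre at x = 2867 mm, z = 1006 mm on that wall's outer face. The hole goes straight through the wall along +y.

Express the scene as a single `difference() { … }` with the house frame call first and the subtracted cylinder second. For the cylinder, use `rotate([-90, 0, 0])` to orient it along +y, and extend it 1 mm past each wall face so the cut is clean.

difference() {
  house_frame();
  translate([2867, -1, 1006]) rotate([-90, 0, 0]) cylinder(h = 190, r = 324);
}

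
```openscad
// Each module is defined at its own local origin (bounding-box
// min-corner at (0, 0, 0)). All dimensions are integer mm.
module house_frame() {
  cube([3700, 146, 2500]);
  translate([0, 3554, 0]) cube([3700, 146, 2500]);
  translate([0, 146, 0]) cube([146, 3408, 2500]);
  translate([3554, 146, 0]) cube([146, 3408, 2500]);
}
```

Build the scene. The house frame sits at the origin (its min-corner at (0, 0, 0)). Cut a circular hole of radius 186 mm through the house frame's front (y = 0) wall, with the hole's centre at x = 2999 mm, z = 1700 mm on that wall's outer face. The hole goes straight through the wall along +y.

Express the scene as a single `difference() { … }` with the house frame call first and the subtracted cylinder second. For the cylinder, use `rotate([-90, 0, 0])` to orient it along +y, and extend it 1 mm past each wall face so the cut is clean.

difference() {
  house_frame();
  translate([2999, -1, 1700]) rotate([-90, 0, 0]) cylinder(h = 148, r = 186);
}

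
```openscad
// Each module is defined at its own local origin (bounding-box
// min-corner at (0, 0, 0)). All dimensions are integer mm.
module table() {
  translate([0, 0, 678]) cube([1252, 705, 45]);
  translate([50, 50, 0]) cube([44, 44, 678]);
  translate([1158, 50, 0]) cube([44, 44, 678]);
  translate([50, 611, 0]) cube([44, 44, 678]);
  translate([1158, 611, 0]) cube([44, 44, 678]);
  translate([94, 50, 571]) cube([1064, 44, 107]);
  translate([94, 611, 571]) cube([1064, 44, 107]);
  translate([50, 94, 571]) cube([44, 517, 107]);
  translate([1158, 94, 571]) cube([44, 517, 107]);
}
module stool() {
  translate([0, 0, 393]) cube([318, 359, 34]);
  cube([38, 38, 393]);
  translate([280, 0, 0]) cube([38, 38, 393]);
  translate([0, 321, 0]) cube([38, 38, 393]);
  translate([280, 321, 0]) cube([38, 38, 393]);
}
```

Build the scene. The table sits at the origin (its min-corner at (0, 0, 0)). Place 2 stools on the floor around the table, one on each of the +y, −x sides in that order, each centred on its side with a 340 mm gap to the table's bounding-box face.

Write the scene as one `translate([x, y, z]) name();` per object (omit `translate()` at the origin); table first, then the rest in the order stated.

table();
translate([467, 1045, 0]) stool();
translate([-658, 173, 0]) stool();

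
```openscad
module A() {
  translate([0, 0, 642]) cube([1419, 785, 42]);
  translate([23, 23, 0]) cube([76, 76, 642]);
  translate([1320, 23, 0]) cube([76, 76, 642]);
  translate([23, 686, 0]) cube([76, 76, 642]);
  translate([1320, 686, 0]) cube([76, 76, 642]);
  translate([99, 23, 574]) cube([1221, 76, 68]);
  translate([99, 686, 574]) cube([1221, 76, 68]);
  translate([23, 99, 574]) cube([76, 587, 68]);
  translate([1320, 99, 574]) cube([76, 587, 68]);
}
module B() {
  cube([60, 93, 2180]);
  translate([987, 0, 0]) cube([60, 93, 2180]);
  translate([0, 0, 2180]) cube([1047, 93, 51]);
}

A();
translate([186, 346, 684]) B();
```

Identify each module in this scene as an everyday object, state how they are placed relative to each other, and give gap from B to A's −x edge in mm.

A is a table. B is a door frame. The door frame is on top of the table, centred. The gap from the door frame to the table's −x edge is 186 mm.

The door frame's min-x is at 186; the table's min-x is 0; gap = 186 mm.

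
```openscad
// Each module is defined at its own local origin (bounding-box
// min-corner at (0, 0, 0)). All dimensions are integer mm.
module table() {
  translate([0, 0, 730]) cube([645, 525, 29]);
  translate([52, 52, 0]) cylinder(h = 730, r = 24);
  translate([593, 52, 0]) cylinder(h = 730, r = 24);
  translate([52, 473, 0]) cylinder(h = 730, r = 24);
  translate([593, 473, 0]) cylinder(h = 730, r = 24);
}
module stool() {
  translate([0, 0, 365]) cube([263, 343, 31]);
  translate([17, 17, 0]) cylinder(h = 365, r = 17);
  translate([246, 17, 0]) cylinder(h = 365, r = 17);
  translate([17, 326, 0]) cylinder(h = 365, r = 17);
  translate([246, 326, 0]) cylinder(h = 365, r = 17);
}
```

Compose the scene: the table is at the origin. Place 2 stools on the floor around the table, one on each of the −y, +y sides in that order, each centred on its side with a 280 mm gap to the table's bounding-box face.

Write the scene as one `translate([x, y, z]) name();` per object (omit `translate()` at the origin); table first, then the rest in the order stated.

table();
translate([191, -623, 0]) stool();
translate([191, 805, 0]) stool();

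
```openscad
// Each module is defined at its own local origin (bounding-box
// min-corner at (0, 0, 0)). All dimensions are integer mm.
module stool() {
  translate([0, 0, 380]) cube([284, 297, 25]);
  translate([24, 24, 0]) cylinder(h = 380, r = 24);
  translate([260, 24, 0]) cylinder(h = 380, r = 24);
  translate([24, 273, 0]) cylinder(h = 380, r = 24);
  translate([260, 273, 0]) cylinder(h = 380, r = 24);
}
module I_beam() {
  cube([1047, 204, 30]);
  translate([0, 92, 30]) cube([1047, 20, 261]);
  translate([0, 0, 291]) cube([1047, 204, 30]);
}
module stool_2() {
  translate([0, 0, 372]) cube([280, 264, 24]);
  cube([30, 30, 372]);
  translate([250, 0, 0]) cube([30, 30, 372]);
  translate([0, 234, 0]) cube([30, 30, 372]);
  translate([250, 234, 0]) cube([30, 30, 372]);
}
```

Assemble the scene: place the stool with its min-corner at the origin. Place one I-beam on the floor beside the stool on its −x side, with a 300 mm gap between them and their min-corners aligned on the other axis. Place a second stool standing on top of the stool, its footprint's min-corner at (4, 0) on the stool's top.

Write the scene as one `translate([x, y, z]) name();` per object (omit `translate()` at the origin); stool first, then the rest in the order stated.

stool();
translate([-1347, 0, 0]) I_beam();
translate([4, 0, 405]) stool_2();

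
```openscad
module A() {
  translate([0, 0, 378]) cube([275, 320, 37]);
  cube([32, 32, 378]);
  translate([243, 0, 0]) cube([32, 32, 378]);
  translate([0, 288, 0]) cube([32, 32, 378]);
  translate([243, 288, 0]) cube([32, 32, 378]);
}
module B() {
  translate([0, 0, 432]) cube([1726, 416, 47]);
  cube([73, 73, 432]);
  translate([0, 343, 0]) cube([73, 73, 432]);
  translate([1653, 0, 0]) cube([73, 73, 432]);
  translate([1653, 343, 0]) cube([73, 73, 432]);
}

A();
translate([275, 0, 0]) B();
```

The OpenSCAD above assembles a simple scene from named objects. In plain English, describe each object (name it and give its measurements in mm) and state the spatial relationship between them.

A is a four-legged stool. The seat is a 275×320×37 mm slab whose top surface is at z = 415 mm; four square legs, each 32×32 mm in cross-section, run from the floor (z = 0) to the underside of the seat, each flush with a corner of the seat.

B is a bench: a 1726×416 mm seat slab, 47 mm thick, top at z = 479 mm, on four 73×73 mm square legs flush with the seat corners and standing on z = 0.

The bench is against the stool's +x side, with their −y faces flush.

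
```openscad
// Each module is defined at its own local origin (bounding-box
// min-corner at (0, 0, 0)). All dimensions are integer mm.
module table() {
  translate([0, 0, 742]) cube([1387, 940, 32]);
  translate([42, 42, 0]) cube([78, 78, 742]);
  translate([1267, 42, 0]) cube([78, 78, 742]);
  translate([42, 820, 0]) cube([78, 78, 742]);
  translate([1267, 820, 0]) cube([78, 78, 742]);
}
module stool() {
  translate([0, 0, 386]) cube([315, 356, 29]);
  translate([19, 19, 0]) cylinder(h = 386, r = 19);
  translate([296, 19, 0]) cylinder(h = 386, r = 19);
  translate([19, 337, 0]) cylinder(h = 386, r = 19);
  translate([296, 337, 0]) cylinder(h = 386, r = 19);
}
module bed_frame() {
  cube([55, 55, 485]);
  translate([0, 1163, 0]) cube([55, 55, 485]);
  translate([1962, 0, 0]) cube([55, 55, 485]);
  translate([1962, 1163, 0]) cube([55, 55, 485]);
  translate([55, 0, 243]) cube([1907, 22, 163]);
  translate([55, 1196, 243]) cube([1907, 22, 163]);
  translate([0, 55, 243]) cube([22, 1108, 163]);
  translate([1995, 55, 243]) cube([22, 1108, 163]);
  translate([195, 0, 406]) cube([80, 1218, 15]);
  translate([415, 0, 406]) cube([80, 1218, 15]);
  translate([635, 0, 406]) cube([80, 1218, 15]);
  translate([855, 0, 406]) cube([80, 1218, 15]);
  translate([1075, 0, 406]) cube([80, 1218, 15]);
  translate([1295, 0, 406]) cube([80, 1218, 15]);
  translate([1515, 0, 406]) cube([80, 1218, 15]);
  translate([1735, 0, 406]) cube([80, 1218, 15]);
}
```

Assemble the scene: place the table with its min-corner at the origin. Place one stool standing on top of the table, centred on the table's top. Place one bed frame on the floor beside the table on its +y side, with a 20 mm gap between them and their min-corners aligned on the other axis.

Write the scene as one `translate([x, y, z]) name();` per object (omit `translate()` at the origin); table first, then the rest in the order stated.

table();
translate([536, 292, 774]) stool();
translate([0, 960, 0]) bed_frame();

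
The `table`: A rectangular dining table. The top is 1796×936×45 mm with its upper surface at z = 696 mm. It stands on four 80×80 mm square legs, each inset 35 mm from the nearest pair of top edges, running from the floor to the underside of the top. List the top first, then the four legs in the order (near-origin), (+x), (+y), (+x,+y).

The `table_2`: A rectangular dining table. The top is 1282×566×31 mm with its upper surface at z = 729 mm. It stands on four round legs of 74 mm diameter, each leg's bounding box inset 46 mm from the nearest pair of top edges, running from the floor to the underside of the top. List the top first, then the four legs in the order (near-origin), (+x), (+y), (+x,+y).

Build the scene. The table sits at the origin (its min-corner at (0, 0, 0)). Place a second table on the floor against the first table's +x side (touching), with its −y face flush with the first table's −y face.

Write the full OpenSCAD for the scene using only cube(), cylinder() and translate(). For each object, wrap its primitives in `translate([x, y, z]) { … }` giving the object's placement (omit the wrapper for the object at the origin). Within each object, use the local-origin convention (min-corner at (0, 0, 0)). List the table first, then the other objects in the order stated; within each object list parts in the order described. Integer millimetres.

translate([0, 0, 651]) cube([1796, 936, 45]);
translate([35, 35, 0]) cube([80, 80, 651]);
translate([1681, 35, 0]) cube([80, 80, 651]);
translate([35, 821, 0]) cube([80, 80, 651]);
translate([1681, 821, 0]) cube([80, 80, 651]);
translate([1796, 0, 0]) {
  translate([0, 0, 698]) cube([1282, 566, 31]);
  translate([83, 83, 0]) cylinder(h = 698, r = 37);
  translate([1199, 83, 0]) cylinder(h = 698, r = 37);
  translate([83, 483, 0]) cylinder(h = 698, r = 37);
  translate([1199, 483, 0]) cylinder(h = 698, r = 37);
}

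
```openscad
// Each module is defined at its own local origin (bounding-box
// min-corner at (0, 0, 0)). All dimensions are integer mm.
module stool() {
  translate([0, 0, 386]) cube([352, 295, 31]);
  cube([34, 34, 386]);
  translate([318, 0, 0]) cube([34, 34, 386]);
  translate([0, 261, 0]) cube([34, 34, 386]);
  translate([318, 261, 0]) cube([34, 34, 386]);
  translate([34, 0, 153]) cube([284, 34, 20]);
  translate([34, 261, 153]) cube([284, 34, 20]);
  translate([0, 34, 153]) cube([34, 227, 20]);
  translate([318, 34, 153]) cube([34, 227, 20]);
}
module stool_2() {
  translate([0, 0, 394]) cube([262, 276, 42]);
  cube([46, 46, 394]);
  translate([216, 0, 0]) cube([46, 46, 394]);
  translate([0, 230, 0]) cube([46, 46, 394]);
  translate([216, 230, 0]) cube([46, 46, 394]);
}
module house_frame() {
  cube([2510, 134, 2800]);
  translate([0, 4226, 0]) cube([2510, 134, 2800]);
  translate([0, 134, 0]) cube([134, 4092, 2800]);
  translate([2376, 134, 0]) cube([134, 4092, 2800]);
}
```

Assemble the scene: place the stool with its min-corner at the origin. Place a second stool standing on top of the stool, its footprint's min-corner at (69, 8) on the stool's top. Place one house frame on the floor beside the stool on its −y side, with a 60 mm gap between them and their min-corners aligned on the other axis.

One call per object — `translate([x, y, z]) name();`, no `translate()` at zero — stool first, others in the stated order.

stool();
translate([69, 8, 417]) stool_2();
translate([0, -4420, 0]) house_frame();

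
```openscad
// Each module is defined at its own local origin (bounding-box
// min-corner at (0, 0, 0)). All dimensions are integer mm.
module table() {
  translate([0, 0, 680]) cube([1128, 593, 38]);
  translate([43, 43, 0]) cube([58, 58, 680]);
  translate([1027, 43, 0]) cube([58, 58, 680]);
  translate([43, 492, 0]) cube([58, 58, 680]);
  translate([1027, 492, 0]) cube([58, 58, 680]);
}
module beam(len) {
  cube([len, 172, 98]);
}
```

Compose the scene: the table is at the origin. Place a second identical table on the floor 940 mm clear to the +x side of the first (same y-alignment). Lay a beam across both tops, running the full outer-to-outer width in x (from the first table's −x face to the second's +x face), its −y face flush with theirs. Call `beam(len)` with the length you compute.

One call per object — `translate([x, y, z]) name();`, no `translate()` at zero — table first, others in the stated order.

table();
translate([2068, 0, 0]) table();
translate([0, 0, 718]) beam(3196);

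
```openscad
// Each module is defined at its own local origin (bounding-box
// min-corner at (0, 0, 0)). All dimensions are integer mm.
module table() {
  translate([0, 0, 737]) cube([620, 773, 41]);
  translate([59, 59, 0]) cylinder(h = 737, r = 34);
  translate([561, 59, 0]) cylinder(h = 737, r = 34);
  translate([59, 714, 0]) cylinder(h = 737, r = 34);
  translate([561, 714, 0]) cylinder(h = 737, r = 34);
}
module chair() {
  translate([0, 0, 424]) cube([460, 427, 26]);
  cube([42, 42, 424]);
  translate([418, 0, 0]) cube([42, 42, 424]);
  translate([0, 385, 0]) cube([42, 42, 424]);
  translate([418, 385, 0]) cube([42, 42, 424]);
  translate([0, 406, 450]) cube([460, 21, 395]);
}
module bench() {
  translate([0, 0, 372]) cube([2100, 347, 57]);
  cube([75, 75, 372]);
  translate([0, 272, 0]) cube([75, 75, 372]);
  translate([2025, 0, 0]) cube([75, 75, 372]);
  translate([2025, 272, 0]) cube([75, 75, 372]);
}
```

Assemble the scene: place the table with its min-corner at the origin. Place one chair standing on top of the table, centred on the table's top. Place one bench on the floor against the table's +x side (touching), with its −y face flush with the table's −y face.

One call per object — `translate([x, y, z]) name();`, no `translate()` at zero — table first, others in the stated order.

table();
translate([80, 173, 778]) chair();
translate([620, 0, 0]) bench();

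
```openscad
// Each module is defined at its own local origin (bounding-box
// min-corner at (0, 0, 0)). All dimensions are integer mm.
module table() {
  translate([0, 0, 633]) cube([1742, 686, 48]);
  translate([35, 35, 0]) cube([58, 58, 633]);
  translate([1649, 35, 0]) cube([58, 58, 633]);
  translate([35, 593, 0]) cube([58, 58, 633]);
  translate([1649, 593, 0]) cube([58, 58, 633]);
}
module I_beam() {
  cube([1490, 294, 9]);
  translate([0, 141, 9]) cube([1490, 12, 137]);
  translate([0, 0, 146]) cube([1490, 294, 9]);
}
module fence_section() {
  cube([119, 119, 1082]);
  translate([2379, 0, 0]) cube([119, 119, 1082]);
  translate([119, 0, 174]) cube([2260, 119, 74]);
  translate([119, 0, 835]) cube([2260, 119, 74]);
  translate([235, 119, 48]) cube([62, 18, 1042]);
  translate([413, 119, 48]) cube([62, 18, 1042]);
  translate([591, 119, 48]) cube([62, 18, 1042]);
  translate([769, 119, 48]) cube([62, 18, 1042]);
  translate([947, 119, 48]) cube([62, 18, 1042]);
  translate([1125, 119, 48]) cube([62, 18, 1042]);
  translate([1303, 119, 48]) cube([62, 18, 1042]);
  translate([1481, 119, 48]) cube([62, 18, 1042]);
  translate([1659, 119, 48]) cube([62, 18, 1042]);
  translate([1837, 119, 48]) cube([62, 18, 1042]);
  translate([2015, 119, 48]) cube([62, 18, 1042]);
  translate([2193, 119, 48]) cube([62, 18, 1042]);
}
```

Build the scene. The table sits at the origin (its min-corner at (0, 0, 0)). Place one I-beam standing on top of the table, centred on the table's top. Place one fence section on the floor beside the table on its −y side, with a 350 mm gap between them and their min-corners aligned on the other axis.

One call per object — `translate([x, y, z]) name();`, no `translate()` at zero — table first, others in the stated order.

table();
translate([126, 196, 681]) I_beam();
translate([0, -487, 0]) fence_section();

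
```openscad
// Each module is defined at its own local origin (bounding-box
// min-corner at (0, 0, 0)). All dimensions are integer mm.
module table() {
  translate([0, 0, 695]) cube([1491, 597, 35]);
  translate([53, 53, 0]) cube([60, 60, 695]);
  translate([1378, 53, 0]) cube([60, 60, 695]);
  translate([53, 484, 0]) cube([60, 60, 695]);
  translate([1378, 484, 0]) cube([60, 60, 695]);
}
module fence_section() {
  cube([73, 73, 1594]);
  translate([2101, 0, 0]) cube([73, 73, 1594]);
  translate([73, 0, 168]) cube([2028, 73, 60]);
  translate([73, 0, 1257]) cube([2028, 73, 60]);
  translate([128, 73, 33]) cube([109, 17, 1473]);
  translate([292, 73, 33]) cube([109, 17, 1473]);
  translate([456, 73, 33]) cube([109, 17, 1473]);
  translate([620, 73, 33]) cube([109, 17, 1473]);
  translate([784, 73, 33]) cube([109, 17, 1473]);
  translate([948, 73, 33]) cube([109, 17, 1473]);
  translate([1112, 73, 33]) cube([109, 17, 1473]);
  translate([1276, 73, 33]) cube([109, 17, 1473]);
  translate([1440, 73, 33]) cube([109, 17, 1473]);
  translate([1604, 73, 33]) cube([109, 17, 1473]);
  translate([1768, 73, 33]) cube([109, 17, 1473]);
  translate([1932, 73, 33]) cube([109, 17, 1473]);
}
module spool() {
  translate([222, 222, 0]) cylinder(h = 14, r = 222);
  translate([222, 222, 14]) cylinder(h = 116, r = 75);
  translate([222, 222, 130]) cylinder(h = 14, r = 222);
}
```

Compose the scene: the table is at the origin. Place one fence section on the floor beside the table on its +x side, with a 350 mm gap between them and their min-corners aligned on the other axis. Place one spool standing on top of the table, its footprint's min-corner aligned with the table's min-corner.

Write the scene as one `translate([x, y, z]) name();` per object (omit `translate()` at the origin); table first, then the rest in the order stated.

table();
translate([1841, 0, 0]) fence_section();
translate([0, 0, 730]) spool();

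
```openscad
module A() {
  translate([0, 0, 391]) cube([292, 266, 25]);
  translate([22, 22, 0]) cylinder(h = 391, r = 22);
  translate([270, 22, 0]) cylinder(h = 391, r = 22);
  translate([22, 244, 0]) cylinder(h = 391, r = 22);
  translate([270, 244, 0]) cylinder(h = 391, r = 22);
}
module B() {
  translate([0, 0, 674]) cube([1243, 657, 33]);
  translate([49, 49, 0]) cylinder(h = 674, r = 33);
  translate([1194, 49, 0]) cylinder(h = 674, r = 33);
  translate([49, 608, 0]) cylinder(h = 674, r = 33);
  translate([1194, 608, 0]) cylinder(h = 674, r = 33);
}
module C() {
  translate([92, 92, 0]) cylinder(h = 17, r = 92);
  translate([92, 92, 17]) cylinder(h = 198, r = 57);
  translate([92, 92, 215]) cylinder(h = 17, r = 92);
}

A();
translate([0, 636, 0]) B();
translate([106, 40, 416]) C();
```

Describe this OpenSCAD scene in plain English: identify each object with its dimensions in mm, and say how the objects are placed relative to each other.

A is a four-legged stool. The seat is 292×266 mm, 25 mm thick, top at z = 416 mm. It stands on four round legs, each 44 mm in diameter, from z = 0 to the seat underside, each leg's axis is inset half a diameter from the nearest pair of seat edges (so the leg's bounding box is flush with the corner).

B is a table with a 1243×657 mm rectangular top, 33 mm thick, top surface at z = 707 mm, supported by four round legs of 66 mm diameter, each leg's bounding box inset 16 mm from the nearest pair of top edges, running from the floor.

C is a spool: two coaxial disc flanges of radius 92 mm and thickness 17 mm, joined by a core cylinder of radius 57 mm and height 198 mm. The lower flange rests on z = 0 and the three cylinders share a vertical axis.

The table is on the floor beside the stool on its +y side. The spool is on top of the stool.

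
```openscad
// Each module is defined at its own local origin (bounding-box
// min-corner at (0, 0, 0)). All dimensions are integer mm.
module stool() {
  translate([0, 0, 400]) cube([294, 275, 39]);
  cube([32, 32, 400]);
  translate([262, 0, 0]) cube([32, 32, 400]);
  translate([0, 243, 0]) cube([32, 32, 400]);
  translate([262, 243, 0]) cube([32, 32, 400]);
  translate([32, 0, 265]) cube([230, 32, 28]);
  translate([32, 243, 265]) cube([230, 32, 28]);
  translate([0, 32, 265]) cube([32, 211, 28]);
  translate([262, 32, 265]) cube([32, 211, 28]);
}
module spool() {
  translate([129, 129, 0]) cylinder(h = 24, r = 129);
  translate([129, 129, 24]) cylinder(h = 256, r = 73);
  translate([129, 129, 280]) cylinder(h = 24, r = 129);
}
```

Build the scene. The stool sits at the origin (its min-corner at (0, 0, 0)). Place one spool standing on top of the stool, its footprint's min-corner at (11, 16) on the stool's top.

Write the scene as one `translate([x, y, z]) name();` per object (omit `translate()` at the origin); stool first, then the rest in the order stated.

stool();
translate([11, 16, 439]) spool();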